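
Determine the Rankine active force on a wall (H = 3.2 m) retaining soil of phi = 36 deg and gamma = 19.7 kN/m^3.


Result: 26.19 kN/m

Derivation:
Compute active earth pressure coefficient:
Ka = tan^2(45 - phi/2) = tan^2(27.0) = 0.259616
Compute active force:
Pa = 0.5 * Ka * gamma * H^2
Pa = 0.5 * 0.259616 * 19.7 * 3.2^2
Pa = 26.19 kN/m


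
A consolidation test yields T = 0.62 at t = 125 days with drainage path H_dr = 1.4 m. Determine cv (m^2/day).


Using cv = T * H_dr^2 / t
H_dr^2 = 1.4^2 = 1.96
cv = 0.62 * 1.96 / 125
cv = 0.00972 m^2/day


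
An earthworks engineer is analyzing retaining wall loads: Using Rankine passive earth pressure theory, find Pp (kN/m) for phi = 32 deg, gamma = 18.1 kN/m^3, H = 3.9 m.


Compute passive earth pressure coefficient:
Kp = tan^2(45 + phi/2) = tan^2(61.0) = 3.254588
Compute passive force:
Pp = 0.5 * Kp * gamma * H^2
Pp = 0.5 * 3.254588 * 18.1 * 3.9^2
Pp = 448.0 kN/m


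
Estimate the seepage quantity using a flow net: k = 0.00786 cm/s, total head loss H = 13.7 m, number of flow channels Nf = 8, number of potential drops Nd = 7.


Result: 0.001231 m^3/s per m

Derivation:
Convert k to m/s for unit consistency with H:
k = 0.00786 cm/s = 0.00786 / 100 m/s = 7.86e-05 m/s
Using q = k * H * Nf / Nd
Nf / Nd = 8 / 7 = 1.1429
q = 7.86e-05 * 13.7 * 1.1429
q = 0.001231 m^3/s per m


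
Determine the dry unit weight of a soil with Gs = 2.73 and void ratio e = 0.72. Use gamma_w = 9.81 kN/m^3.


Using gamma_d = Gs * gamma_w / (1 + e)
gamma_d = 2.73 * 9.81 / (1 + 0.72)
gamma_d = 2.73 * 9.81 / 1.72
gamma_d = 15.571 kN/m^3


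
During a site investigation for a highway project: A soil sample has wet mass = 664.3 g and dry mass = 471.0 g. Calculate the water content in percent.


Using w = (m_wet - m_dry) / m_dry * 100
m_wet - m_dry = 664.3 - 471.0 = 193.3 g
w = 193.3 / 471.0 * 100
w = 41.04 %


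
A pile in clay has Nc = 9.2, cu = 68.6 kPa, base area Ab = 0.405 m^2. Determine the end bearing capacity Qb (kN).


Using Qb = Nc * cu * Ab
Qb = 9.2 * 68.6 * 0.405
Qb = 255.6 kN


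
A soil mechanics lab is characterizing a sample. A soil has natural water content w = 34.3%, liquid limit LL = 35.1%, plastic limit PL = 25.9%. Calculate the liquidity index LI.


First compute the plasticity index:
PI = LL - PL = 35.1 - 25.9 = 9.2
Then compute the liquidity index:
LI = (w - PL) / PI
LI = (34.3 - 25.9) / 9.2
LI = 0.913


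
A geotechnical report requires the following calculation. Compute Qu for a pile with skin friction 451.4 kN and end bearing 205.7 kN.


Using Qu = Qf + Qb
Qu = 451.4 + 205.7
Qu = 657.1 kN


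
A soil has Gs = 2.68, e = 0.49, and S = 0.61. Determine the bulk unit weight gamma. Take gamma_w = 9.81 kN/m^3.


Using gamma = gamma_w * (Gs + S*e) / (1 + e)
Numerator: Gs + S*e = 2.68 + 0.61*0.49 = 2.9789
Denominator: 1 + e = 1 + 0.49 = 1.49
gamma = 9.81 * 2.9789 / 1.49
gamma = 19.613 kN/m^3


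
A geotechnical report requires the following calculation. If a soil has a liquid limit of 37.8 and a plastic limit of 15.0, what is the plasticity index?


Using PI = LL - PL
PI = 37.8 - 15.0
PI = 22.8


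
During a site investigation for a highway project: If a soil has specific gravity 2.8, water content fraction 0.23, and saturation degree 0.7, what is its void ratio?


Using the relation e = Gs * w / S
e = 2.8 * 0.23 / 0.7
e = 0.92


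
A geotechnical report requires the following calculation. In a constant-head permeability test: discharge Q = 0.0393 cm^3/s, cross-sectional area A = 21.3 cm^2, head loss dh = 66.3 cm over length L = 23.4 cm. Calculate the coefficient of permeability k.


Result: 0.000651 cm/s

Derivation:
Compute hydraulic gradient:
i = dh / L = 66.3 / 23.4 = 2.83333
Then apply Darcy's law:
k = Q / (A * i)
k = 0.0393 / (21.3 * 2.83333)
k = 0.0393 / 60.35
k = 0.000651 cm/s


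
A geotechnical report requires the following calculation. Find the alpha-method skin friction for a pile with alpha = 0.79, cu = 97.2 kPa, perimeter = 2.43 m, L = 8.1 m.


Using Qs = alpha * cu * perimeter * L
Qs = 0.79 * 97.2 * 2.43 * 8.1
Qs = 1511.42 kN


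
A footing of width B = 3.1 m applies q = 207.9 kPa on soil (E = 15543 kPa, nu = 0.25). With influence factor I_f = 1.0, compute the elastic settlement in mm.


Result: 38.873 mm

Derivation:
Using Se = q * B * (1 - nu^2) * I_f / E
1 - nu^2 = 1 - 0.25^2 = 0.9375
Se = 207.9 * 3.1 * 0.9375 * 1.0 / 15543
Se = 0.038873 m
Convert to mm: Se = 0.038873 * 1000 = 38.873 mm


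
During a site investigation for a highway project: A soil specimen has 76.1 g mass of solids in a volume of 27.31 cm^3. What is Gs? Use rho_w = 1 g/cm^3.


Using Gs = m_s / (V_s * rho_w)
Since rho_w = 1 g/cm^3:
Gs = 76.1 / 27.31
Gs = 2.787


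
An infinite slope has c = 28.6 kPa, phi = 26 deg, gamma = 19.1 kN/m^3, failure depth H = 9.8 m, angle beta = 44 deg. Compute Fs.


Using Fs = c / (gamma*H*sin(beta)*cos(beta)) + tan(phi)/tan(beta)
Cohesion contribution = 28.6 / (19.1*9.8*sin(44)*cos(44))
Cohesion contribution = 0.305774
Friction contribution = tan(26)/tan(44) = 0.505062
Fs = 0.305774 + 0.505062
Fs = 0.811


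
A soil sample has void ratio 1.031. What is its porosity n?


Result: 0.5076

Derivation:
Using the relation n = e / (1 + e)
n = 1.031 / (1 + 1.031)
n = 1.031 / 2.031
n = 0.5076


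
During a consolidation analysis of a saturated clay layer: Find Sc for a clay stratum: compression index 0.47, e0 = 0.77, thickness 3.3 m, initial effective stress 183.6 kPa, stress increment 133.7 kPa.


Using Sc = Cc * H / (1 + e0) * log10((sigma0 + delta_sigma) / sigma0)
Stress ratio = (183.6 + 133.7) / 183.6 = 1.72821
log10(1.72821) = 0.237597
Cc * H / (1 + e0) = 0.47 * 3.3 / (1 + 0.77) = 0.876271
Sc = 0.876271 * 0.237597
Sc = 0.2082 m


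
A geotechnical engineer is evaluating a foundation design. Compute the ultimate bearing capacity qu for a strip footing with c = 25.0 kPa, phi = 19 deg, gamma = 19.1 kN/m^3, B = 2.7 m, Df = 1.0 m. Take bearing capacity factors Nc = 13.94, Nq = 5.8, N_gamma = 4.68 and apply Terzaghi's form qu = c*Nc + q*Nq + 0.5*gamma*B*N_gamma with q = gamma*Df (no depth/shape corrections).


Compute qu = c*Nc + gamma*Df*Nq + 0.5*gamma*B*N_gamma
Term 1: 25.0 * 13.94 = 348.5
Term 2: 19.1 * 1.0 * 5.8 = 110.78
Term 3: 0.5 * 19.1 * 2.7 * 4.68 = 120.6738
qu = 348.5 + 110.78 + 120.6738
qu = 579.95 kPa


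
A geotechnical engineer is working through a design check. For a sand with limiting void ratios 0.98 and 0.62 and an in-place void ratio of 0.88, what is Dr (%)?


Using Dr = (e_max - e) / (e_max - e_min) * 100
e_max - e = 0.98 - 0.88 = 0.1
e_max - e_min = 0.98 - 0.62 = 0.36
Dr = 0.1 / 0.36 * 100
Dr = 27.78 %


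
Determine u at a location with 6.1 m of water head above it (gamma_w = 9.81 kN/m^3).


Using u = gamma_w * h_w
u = 9.81 * 6.1
u = 59.84 kPa


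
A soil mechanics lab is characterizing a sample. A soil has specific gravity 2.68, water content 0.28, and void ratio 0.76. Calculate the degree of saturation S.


Using S = Gs * w / e
S = 2.68 * 0.28 / 0.76
S = 0.9874


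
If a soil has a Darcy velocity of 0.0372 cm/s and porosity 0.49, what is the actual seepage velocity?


Using v_s = v_d / n
v_s = 0.0372 / 0.49
v_s = 0.07592 cm/s


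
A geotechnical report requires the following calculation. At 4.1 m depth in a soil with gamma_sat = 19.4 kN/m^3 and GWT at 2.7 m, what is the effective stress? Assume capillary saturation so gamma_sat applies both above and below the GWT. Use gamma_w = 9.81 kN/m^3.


Total stress = gamma_sat * depth
sigma = 19.4 * 4.1 = 79.54 kPa
Pore water pressure u = gamma_w * (depth - d_wt)
u = 9.81 * (4.1 - 2.7) = 13.734 kPa
Effective stress = sigma - u
sigma' = 79.54 - 13.734 = 65.81 kPa


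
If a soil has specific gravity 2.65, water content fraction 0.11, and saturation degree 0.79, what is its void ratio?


Using the relation e = Gs * w / S
e = 2.65 * 0.11 / 0.79
e = 0.369


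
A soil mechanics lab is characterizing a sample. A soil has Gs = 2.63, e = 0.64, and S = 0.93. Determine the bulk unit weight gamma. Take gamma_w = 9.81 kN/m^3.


Result: 19.292 kN/m^3

Derivation:
Using gamma = gamma_w * (Gs + S*e) / (1 + e)
Numerator: Gs + S*e = 2.63 + 0.93*0.64 = 3.2252
Denominator: 1 + e = 1 + 0.64 = 1.64
gamma = 9.81 * 3.2252 / 1.64
gamma = 19.292 kN/m^3


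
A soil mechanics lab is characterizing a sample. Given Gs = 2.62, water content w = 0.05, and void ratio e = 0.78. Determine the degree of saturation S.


Using S = Gs * w / e
S = 2.62 * 0.05 / 0.78
S = 0.1679


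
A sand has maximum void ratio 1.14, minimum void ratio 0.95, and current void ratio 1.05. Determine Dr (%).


Result: 47.37 %

Derivation:
Using Dr = (e_max - e) / (e_max - e_min) * 100
e_max - e = 1.14 - 1.05 = 0.09
e_max - e_min = 1.14 - 0.95 = 0.19
Dr = 0.09 / 0.19 * 100
Dr = 47.37 %


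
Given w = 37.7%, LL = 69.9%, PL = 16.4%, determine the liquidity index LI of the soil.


First compute the plasticity index:
PI = LL - PL = 69.9 - 16.4 = 53.5
Then compute the liquidity index:
LI = (w - PL) / PI
LI = (37.7 - 16.4) / 53.5
LI = 0.398


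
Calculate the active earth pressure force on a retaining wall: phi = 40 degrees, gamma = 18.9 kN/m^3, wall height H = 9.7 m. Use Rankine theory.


Result: 193.34 kN/m

Derivation:
Compute active earth pressure coefficient:
Ka = tan^2(45 - phi/2) = tan^2(25.0) = 0.217443
Compute active force:
Pa = 0.5 * Ka * gamma * H^2
Pa = 0.5 * 0.217443 * 18.9 * 9.7^2
Pa = 193.34 kN/m


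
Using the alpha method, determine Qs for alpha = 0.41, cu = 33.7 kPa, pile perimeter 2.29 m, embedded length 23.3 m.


Result: 737.23 kN

Derivation:
Using Qs = alpha * cu * perimeter * L
Qs = 0.41 * 33.7 * 2.29 * 23.3
Qs = 737.23 kN


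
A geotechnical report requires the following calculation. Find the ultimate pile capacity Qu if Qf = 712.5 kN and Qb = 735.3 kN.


Using Qu = Qf + Qb
Qu = 712.5 + 735.3
Qu = 1447.8 kN


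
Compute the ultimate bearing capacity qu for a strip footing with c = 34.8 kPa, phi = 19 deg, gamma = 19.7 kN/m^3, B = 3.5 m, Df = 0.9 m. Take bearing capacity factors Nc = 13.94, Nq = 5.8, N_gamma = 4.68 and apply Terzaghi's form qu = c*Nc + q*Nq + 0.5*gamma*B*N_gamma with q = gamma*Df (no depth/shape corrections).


Compute qu = c*Nc + gamma*Df*Nq + 0.5*gamma*B*N_gamma
Term 1: 34.8 * 13.94 = 485.112
Term 2: 19.7 * 0.9 * 5.8 = 102.834
Term 3: 0.5 * 19.7 * 3.5 * 4.68 = 161.343
qu = 485.112 + 102.834 + 161.343
qu = 749.29 kPa


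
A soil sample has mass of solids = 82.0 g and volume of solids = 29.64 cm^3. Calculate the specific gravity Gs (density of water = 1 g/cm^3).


Result: 2.767

Derivation:
Using Gs = m_s / (V_s * rho_w)
Since rho_w = 1 g/cm^3:
Gs = 82.0 / 29.64
Gs = 2.767


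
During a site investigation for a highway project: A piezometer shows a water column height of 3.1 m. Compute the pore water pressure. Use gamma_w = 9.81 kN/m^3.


Using u = gamma_w * h_w
u = 9.81 * 3.1
u = 30.41 kPa


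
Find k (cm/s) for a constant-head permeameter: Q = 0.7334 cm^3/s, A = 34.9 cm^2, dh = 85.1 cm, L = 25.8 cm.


Result: 0.006371 cm/s

Derivation:
Compute hydraulic gradient:
i = dh / L = 85.1 / 25.8 = 3.29845
Then apply Darcy's law:
k = Q / (A * i)
k = 0.7334 / (34.9 * 3.29845)
k = 0.7334 / 115.116
k = 0.006371 cm/s


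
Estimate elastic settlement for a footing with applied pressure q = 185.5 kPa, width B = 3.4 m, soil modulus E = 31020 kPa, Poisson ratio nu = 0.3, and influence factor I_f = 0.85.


Using Se = q * B * (1 - nu^2) * I_f / E
1 - nu^2 = 1 - 0.3^2 = 0.91
Se = 185.5 * 3.4 * 0.91 * 0.85 / 31020
Se = 0.015727 m
Convert to mm: Se = 0.015727 * 1000 = 15.727 mm


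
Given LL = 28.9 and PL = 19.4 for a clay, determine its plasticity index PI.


Result: 9.5

Derivation:
Using PI = LL - PL
PI = 28.9 - 19.4
PI = 9.5


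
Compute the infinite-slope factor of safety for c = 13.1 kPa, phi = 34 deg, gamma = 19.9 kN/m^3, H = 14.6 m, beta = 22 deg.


Result: 1.799

Derivation:
Using Fs = c / (gamma*H*sin(beta)*cos(beta)) + tan(phi)/tan(beta)
Cohesion contribution = 13.1 / (19.9*14.6*sin(22)*cos(22))
Cohesion contribution = 0.129815
Friction contribution = tan(34)/tan(22) = 1.66947
Fs = 0.129815 + 1.66947
Fs = 1.799


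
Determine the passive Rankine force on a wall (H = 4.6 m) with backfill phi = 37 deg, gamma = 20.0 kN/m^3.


Result: 851.22 kN/m

Derivation:
Compute passive earth pressure coefficient:
Kp = tan^2(45 + phi/2) = tan^2(63.5) = 4.022791
Compute passive force:
Pp = 0.5 * Kp * gamma * H^2
Pp = 0.5 * 4.022791 * 20.0 * 4.6^2
Pp = 851.22 kN/m


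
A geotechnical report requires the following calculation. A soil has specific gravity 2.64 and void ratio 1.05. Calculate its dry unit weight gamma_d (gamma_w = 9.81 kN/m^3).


Result: 12.633 kN/m^3

Derivation:
Using gamma_d = Gs * gamma_w / (1 + e)
gamma_d = 2.64 * 9.81 / (1 + 1.05)
gamma_d = 2.64 * 9.81 / 2.05
gamma_d = 12.633 kN/m^3


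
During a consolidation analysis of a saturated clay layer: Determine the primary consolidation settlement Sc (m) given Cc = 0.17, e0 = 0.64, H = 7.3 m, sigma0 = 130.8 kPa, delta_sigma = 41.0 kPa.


Using Sc = Cc * H / (1 + e0) * log10((sigma0 + delta_sigma) / sigma0)
Stress ratio = (130.8 + 41.0) / 130.8 = 1.31346
log10(1.31346) = 0.118415
Cc * H / (1 + e0) = 0.17 * 7.3 / (1 + 0.64) = 0.756707
Sc = 0.756707 * 0.118415
Sc = 0.0896 m


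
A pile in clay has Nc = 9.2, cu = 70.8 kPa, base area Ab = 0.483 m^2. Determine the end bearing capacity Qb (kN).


Result: 314.61 kN

Derivation:
Using Qb = Nc * cu * Ab
Qb = 9.2 * 70.8 * 0.483
Qb = 314.61 kN


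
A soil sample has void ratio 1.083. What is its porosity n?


Result: 0.5199

Derivation:
Using the relation n = e / (1 + e)
n = 1.083 / (1 + 1.083)
n = 1.083 / 2.083
n = 0.5199


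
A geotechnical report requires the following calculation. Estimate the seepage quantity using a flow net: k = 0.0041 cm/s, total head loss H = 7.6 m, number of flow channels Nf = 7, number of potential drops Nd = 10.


Convert k to m/s for unit consistency with H:
k = 0.0041 cm/s = 0.0041 / 100 m/s = 4.1e-05 m/s
Using q = k * H * Nf / Nd
Nf / Nd = 7 / 10 = 0.7
q = 4.1e-05 * 7.6 * 0.7
q = 0.0002181 m^3/s per m


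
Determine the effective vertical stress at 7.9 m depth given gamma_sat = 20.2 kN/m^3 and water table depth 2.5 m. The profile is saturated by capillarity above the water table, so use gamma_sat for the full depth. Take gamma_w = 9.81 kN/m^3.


Result: 106.61 kPa

Derivation:
Total stress = gamma_sat * depth
sigma = 20.2 * 7.9 = 159.58 kPa
Pore water pressure u = gamma_w * (depth - d_wt)
u = 9.81 * (7.9 - 2.5) = 52.974 kPa
Effective stress = sigma - u
sigma' = 159.58 - 52.974 = 106.61 kPa


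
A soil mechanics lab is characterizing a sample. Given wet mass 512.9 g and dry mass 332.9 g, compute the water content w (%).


Using w = (m_wet - m_dry) / m_dry * 100
m_wet - m_dry = 512.9 - 332.9 = 180.0 g
w = 180.0 / 332.9 * 100
w = 54.07 %


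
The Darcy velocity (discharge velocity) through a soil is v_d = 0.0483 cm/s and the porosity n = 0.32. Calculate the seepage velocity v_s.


Using v_s = v_d / n
v_s = 0.0483 / 0.32
v_s = 0.15094 cm/s


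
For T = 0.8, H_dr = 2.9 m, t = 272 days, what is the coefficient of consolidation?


Using cv = T * H_dr^2 / t
H_dr^2 = 2.9^2 = 8.41
cv = 0.8 * 8.41 / 272
cv = 0.02474 m^2/day


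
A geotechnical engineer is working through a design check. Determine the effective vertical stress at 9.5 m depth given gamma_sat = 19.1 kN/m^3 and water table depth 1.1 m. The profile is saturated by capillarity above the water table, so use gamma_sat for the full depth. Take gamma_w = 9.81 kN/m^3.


Result: 99.05 kPa

Derivation:
Total stress = gamma_sat * depth
sigma = 19.1 * 9.5 = 181.45 kPa
Pore water pressure u = gamma_w * (depth - d_wt)
u = 9.81 * (9.5 - 1.1) = 82.404 kPa
Effective stress = sigma - u
sigma' = 181.45 - 82.404 = 99.05 kPa


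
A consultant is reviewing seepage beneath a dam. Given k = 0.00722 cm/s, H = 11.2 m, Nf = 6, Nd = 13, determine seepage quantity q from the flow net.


Convert k to m/s for unit consistency with H:
k = 0.00722 cm/s = 0.00722 / 100 m/s = 7.22e-05 m/s
Using q = k * H * Nf / Nd
Nf / Nd = 6 / 13 = 0.4615
q = 7.22e-05 * 11.2 * 0.4615
q = 0.0003732 m^3/s per m


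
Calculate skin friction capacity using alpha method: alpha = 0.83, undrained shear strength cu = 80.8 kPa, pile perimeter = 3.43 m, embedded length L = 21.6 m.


Result: 4968.64 kN

Derivation:
Using Qs = alpha * cu * perimeter * L
Qs = 0.83 * 80.8 * 3.43 * 21.6
Qs = 4968.64 kN


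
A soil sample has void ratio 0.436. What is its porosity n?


Result: 0.3036

Derivation:
Using the relation n = e / (1 + e)
n = 0.436 / (1 + 0.436)
n = 0.436 / 1.436
n = 0.3036


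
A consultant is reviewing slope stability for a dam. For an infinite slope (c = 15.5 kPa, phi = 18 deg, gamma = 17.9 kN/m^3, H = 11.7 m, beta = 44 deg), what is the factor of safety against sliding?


Result: 0.485

Derivation:
Using Fs = c / (gamma*H*sin(beta)*cos(beta)) + tan(phi)/tan(beta)
Cohesion contribution = 15.5 / (17.9*11.7*sin(44)*cos(44))
Cohesion contribution = 0.148111
Friction contribution = tan(18)/tan(44) = 0.336464
Fs = 0.148111 + 0.336464
Fs = 0.485


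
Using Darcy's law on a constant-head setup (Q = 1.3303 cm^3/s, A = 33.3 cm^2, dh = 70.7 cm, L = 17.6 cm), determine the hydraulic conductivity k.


Compute hydraulic gradient:
i = dh / L = 70.7 / 17.6 = 4.01705
Then apply Darcy's law:
k = Q / (A * i)
k = 1.3303 / (33.3 * 4.01705)
k = 1.3303 / 133.768
k = 0.009945 cm/s


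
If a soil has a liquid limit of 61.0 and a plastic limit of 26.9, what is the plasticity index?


Using PI = LL - PL
PI = 61.0 - 26.9
PI = 34.1


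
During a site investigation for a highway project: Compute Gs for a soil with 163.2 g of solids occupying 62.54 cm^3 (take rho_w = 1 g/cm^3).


Using Gs = m_s / (V_s * rho_w)
Since rho_w = 1 g/cm^3:
Gs = 163.2 / 62.54
Gs = 2.61


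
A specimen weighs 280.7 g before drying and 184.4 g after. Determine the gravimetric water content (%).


Result: 52.22 %

Derivation:
Using w = (m_wet - m_dry) / m_dry * 100
m_wet - m_dry = 280.7 - 184.4 = 96.3 g
w = 96.3 / 184.4 * 100
w = 52.22 %


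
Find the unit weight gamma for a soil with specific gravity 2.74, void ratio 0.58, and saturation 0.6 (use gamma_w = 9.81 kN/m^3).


Result: 19.173 kN/m^3

Derivation:
Using gamma = gamma_w * (Gs + S*e) / (1 + e)
Numerator: Gs + S*e = 2.74 + 0.6*0.58 = 3.088
Denominator: 1 + e = 1 + 0.58 = 1.58
gamma = 9.81 * 3.088 / 1.58
gamma = 19.173 kN/m^3


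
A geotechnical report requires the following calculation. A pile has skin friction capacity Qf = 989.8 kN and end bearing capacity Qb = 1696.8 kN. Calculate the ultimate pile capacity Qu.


Result: 2686.6 kN

Derivation:
Using Qu = Qf + Qb
Qu = 989.8 + 1696.8
Qu = 2686.6 kN


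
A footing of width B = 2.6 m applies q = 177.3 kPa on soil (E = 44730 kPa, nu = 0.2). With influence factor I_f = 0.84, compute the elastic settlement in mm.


Result: 8.311 mm

Derivation:
Using Se = q * B * (1 - nu^2) * I_f / E
1 - nu^2 = 1 - 0.2^2 = 0.96
Se = 177.3 * 2.6 * 0.96 * 0.84 / 44730
Se = 0.008311 m
Convert to mm: Se = 0.008311 * 1000 = 8.311 mm


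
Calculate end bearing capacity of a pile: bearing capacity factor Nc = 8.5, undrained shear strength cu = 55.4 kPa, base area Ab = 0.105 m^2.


Result: 49.44 kN

Derivation:
Using Qb = Nc * cu * Ab
Qb = 8.5 * 55.4 * 0.105
Qb = 49.44 kN


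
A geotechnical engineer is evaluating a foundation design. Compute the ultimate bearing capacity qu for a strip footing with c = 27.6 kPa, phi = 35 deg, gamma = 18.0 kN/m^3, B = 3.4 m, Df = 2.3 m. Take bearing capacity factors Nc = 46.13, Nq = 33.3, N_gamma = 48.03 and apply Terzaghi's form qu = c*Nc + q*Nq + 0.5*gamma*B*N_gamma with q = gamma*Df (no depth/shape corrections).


Compute qu = c*Nc + gamma*Df*Nq + 0.5*gamma*B*N_gamma
Term 1: 27.6 * 46.13 = 1273.188
Term 2: 18.0 * 2.3 * 33.3 = 1378.62
Term 3: 0.5 * 18.0 * 3.4 * 48.03 = 1469.718
qu = 1273.188 + 1378.62 + 1469.718
qu = 4121.53 kPa


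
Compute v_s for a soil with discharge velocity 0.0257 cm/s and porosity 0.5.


Using v_s = v_d / n
v_s = 0.0257 / 0.5
v_s = 0.0514 cm/s


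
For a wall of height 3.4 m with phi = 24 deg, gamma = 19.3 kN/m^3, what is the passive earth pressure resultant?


Result: 264.52 kN/m

Derivation:
Compute passive earth pressure coefficient:
Kp = tan^2(45 + phi/2) = tan^2(57.0) = 2.371184
Compute passive force:
Pp = 0.5 * Kp * gamma * H^2
Pp = 0.5 * 2.371184 * 19.3 * 3.4^2
Pp = 264.52 kN/m


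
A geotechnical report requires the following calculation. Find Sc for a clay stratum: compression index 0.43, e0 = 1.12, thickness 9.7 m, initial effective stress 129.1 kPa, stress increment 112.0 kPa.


Using Sc = Cc * H / (1 + e0) * log10((sigma0 + delta_sigma) / sigma0)
Stress ratio = (129.1 + 112.0) / 129.1 = 1.86754
log10(1.86754) = 0.271271
Cc * H / (1 + e0) = 0.43 * 9.7 / (1 + 1.12) = 1.96745
Sc = 1.96745 * 0.271271
Sc = 0.5337 m


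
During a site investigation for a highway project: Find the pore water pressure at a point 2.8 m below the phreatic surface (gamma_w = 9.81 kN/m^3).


Result: 27.47 kPa

Derivation:
Using u = gamma_w * h_w
u = 9.81 * 2.8
u = 27.47 kPa


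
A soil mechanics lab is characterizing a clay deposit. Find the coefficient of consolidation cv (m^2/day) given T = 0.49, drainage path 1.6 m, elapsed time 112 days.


Using cv = T * H_dr^2 / t
H_dr^2 = 1.6^2 = 2.56
cv = 0.49 * 2.56 / 112
cv = 0.0112 m^2/day


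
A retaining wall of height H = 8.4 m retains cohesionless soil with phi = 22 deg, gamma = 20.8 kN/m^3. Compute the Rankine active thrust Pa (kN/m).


Result: 333.86 kN/m

Derivation:
Compute active earth pressure coefficient:
Ka = tan^2(45 - phi/2) = tan^2(34.0) = 0.454962
Compute active force:
Pa = 0.5 * Ka * gamma * H^2
Pa = 0.5 * 0.454962 * 20.8 * 8.4^2
Pa = 333.86 kN/m


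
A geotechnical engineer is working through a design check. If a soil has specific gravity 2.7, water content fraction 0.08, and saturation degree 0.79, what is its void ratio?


Using the relation e = Gs * w / S
e = 2.7 * 0.08 / 0.79
e = 0.2734


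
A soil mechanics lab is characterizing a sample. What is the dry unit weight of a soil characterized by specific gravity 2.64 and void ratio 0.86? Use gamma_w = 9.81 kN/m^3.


Using gamma_d = Gs * gamma_w / (1 + e)
gamma_d = 2.64 * 9.81 / (1 + 0.86)
gamma_d = 2.64 * 9.81 / 1.86
gamma_d = 13.924 kN/m^3


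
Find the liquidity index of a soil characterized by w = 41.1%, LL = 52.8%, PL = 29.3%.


First compute the plasticity index:
PI = LL - PL = 52.8 - 29.3 = 23.5
Then compute the liquidity index:
LI = (w - PL) / PI
LI = (41.1 - 29.3) / 23.5
LI = 0.502


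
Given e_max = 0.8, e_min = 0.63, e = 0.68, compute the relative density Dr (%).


Result: 70.59 %

Derivation:
Using Dr = (e_max - e) / (e_max - e_min) * 100
e_max - e = 0.8 - 0.68 = 0.12
e_max - e_min = 0.8 - 0.63 = 0.17
Dr = 0.12 / 0.17 * 100
Dr = 70.59 %


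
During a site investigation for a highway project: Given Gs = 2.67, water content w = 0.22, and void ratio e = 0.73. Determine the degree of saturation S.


Using S = Gs * w / e
S = 2.67 * 0.22 / 0.73
S = 0.8047


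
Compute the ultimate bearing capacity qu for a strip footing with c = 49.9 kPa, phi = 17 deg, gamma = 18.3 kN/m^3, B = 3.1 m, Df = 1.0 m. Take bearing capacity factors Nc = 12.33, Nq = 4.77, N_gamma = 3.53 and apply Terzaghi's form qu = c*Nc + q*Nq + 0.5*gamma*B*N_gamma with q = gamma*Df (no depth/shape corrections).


Compute qu = c*Nc + gamma*Df*Nq + 0.5*gamma*B*N_gamma
Term 1: 49.9 * 12.33 = 615.267
Term 2: 18.3 * 1.0 * 4.77 = 87.291
Term 3: 0.5 * 18.3 * 3.1 * 3.53 = 100.12845
qu = 615.267 + 87.291 + 100.12845
qu = 802.69 kPa


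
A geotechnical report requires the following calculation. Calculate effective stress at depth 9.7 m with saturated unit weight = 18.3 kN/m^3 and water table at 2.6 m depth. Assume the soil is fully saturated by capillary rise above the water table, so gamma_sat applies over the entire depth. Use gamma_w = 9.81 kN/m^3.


Total stress = gamma_sat * depth
sigma = 18.3 * 9.7 = 177.51 kPa
Pore water pressure u = gamma_w * (depth - d_wt)
u = 9.81 * (9.7 - 2.6) = 69.651 kPa
Effective stress = sigma - u
sigma' = 177.51 - 69.651 = 107.86 kPa


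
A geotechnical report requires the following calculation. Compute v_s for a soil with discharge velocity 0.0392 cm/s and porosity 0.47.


Using v_s = v_d / n
v_s = 0.0392 / 0.47
v_s = 0.0834 cm/s


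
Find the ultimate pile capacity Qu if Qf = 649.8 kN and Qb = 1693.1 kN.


Using Qu = Qf + Qb
Qu = 649.8 + 1693.1
Qu = 2342.9 kN


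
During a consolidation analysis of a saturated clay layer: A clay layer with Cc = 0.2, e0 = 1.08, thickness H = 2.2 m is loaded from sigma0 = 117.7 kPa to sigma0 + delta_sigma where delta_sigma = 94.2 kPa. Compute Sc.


Using Sc = Cc * H / (1 + e0) * log10((sigma0 + delta_sigma) / sigma0)
Stress ratio = (117.7 + 94.2) / 117.7 = 1.80034
log10(1.80034) = 0.255354
Cc * H / (1 + e0) = 0.2 * 2.2 / (1 + 1.08) = 0.211538
Sc = 0.211538 * 0.255354
Sc = 0.054 m


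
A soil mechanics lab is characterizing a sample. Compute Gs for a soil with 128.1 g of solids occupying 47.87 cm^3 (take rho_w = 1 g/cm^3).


Result: 2.676

Derivation:
Using Gs = m_s / (V_s * rho_w)
Since rho_w = 1 g/cm^3:
Gs = 128.1 / 47.87
Gs = 2.676


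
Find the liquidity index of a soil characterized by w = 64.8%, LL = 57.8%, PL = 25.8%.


Result: 1.219

Derivation:
First compute the plasticity index:
PI = LL - PL = 57.8 - 25.8 = 32.0
Then compute the liquidity index:
LI = (w - PL) / PI
LI = (64.8 - 25.8) / 32.0
LI = 1.219


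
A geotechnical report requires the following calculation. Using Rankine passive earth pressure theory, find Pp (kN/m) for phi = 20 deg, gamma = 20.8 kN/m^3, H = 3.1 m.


Compute passive earth pressure coefficient:
Kp = tan^2(45 + phi/2) = tan^2(55.0) = 2.039607
Compute passive force:
Pp = 0.5 * Kp * gamma * H^2
Pp = 0.5 * 2.039607 * 20.8 * 3.1^2
Pp = 203.85 kN/m


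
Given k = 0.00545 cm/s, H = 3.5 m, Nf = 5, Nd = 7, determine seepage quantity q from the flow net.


Result: 0.0001363 m^3/s per m

Derivation:
Convert k to m/s for unit consistency with H:
k = 0.00545 cm/s = 0.00545 / 100 m/s = 5.45e-05 m/s
Using q = k * H * Nf / Nd
Nf / Nd = 5 / 7 = 0.7143
q = 5.45e-05 * 3.5 * 0.7143
q = 0.0001363 m^3/s per m


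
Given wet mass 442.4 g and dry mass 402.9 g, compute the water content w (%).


Result: 9.8 %

Derivation:
Using w = (m_wet - m_dry) / m_dry * 100
m_wet - m_dry = 442.4 - 402.9 = 39.5 g
w = 39.5 / 402.9 * 100
w = 9.8 %


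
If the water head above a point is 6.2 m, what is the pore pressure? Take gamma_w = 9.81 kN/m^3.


Using u = gamma_w * h_w
u = 9.81 * 6.2
u = 60.82 kPa


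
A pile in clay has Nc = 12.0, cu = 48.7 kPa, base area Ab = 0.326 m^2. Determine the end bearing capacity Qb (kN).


Result: 190.51 kN

Derivation:
Using Qb = Nc * cu * Ab
Qb = 12.0 * 48.7 * 0.326
Qb = 190.51 kN


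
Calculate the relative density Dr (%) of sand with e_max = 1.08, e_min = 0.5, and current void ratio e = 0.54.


Result: 93.1 %

Derivation:
Using Dr = (e_max - e) / (e_max - e_min) * 100
e_max - e = 1.08 - 0.54 = 0.54
e_max - e_min = 1.08 - 0.5 = 0.58
Dr = 0.54 / 0.58 * 100
Dr = 93.1 %


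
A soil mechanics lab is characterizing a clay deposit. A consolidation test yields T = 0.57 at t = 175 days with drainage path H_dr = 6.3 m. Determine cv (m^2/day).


Using cv = T * H_dr^2 / t
H_dr^2 = 6.3^2 = 39.69
cv = 0.57 * 39.69 / 175
cv = 0.12928 m^2/day


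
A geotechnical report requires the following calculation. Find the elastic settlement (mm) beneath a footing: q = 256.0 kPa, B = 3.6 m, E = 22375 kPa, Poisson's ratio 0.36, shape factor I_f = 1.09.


Using Se = q * B * (1 - nu^2) * I_f / E
1 - nu^2 = 1 - 0.36^2 = 0.8704
Se = 256.0 * 3.6 * 0.8704 * 1.09 / 22375
Se = 0.039077 m
Convert to mm: Se = 0.039077 * 1000 = 39.077 mm


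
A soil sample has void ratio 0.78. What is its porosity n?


Result: 0.4382

Derivation:
Using the relation n = e / (1 + e)
n = 0.78 / (1 + 0.78)
n = 0.78 / 1.78
n = 0.4382


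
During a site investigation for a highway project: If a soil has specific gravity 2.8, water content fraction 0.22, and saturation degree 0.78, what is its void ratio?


Using the relation e = Gs * w / S
e = 2.8 * 0.22 / 0.78
e = 0.7897


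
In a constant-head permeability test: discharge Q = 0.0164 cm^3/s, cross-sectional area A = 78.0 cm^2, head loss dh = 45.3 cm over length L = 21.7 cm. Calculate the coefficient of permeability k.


Result: 0.000101 cm/s

Derivation:
Compute hydraulic gradient:
i = dh / L = 45.3 / 21.7 = 2.08756
Then apply Darcy's law:
k = Q / (A * i)
k = 0.0164 / (78.0 * 2.08756)
k = 0.0164 / 162.829
k = 0.000101 cm/s


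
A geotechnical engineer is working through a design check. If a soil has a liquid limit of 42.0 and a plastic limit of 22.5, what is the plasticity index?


Result: 19.5

Derivation:
Using PI = LL - PL
PI = 42.0 - 22.5
PI = 19.5


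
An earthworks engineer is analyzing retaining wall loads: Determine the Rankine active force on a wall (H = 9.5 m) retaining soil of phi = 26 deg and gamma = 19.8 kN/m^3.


Compute active earth pressure coefficient:
Ka = tan^2(45 - phi/2) = tan^2(32.0) = 0.390462
Compute active force:
Pa = 0.5 * Ka * gamma * H^2
Pa = 0.5 * 0.390462 * 19.8 * 9.5^2
Pa = 348.87 kN/m


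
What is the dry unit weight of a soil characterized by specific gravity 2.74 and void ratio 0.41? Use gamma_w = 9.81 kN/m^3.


Using gamma_d = Gs * gamma_w / (1 + e)
gamma_d = 2.74 * 9.81 / (1 + 0.41)
gamma_d = 2.74 * 9.81 / 1.41
gamma_d = 19.063 kN/m^3


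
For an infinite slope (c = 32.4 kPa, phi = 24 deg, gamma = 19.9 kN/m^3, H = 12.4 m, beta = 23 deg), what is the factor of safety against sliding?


Result: 1.414

Derivation:
Using Fs = c / (gamma*H*sin(beta)*cos(beta)) + tan(phi)/tan(beta)
Cohesion contribution = 32.4 / (19.9*12.4*sin(23)*cos(23))
Cohesion contribution = 0.365062
Friction contribution = tan(24)/tan(23) = 1.04889
Fs = 0.365062 + 1.04889
Fs = 1.414


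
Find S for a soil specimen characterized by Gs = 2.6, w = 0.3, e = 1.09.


Using S = Gs * w / e
S = 2.6 * 0.3 / 1.09
S = 0.7156


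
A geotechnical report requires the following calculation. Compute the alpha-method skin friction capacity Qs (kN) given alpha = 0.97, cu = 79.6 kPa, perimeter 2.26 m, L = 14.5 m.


Result: 2530.24 kN

Derivation:
Using Qs = alpha * cu * perimeter * L
Qs = 0.97 * 79.6 * 2.26 * 14.5
Qs = 2530.24 kN


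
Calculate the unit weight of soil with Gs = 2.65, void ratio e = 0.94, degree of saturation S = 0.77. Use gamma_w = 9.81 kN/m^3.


Using gamma = gamma_w * (Gs + S*e) / (1 + e)
Numerator: Gs + S*e = 2.65 + 0.77*0.94 = 3.3738
Denominator: 1 + e = 1 + 0.94 = 1.94
gamma = 9.81 * 3.3738 / 1.94
gamma = 17.06 kN/m^3


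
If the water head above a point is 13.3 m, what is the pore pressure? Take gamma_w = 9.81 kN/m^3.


Using u = gamma_w * h_w
u = 9.81 * 13.3
u = 130.47 kPa


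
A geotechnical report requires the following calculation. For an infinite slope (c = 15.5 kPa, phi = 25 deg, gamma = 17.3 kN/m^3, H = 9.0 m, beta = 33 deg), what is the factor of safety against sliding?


Using Fs = c / (gamma*H*sin(beta)*cos(beta)) + tan(phi)/tan(beta)
Cohesion contribution = 15.5 / (17.3*9.0*sin(33)*cos(33))
Cohesion contribution = 0.217943
Friction contribution = tan(25)/tan(33) = 0.718051
Fs = 0.217943 + 0.718051
Fs = 0.936


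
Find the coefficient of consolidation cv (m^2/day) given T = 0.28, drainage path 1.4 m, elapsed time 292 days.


Result: 0.00188 m^2/day

Derivation:
Using cv = T * H_dr^2 / t
H_dr^2 = 1.4^2 = 1.96
cv = 0.28 * 1.96 / 292
cv = 0.00188 m^2/day


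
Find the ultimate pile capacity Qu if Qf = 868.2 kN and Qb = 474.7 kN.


Using Qu = Qf + Qb
Qu = 868.2 + 474.7
Qu = 1342.9 kN


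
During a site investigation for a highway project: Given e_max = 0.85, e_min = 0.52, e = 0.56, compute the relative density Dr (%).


Result: 87.88 %

Derivation:
Using Dr = (e_max - e) / (e_max - e_min) * 100
e_max - e = 0.85 - 0.56 = 0.29
e_max - e_min = 0.85 - 0.52 = 0.33
Dr = 0.29 / 0.33 * 100
Dr = 87.88 %


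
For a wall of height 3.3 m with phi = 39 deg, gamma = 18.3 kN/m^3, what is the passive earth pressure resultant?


Result: 437.98 kN/m

Derivation:
Compute passive earth pressure coefficient:
Kp = tan^2(45 + phi/2) = tan^2(64.5) = 4.395495
Compute passive force:
Pp = 0.5 * Kp * gamma * H^2
Pp = 0.5 * 4.395495 * 18.3 * 3.3^2
Pp = 437.98 kN/m


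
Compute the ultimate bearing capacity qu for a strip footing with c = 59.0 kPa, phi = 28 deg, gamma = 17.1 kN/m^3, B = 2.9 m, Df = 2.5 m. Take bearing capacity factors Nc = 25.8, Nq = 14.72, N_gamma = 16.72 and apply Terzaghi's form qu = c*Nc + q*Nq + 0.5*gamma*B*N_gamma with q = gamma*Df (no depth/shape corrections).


Result: 2566.05 kPa

Derivation:
Compute qu = c*Nc + gamma*Df*Nq + 0.5*gamma*B*N_gamma
Term 1: 59.0 * 25.8 = 1522.2
Term 2: 17.1 * 2.5 * 14.72 = 629.28
Term 3: 0.5 * 17.1 * 2.9 * 16.72 = 414.5724
qu = 1522.2 + 629.28 + 414.5724
qu = 2566.05 kPa


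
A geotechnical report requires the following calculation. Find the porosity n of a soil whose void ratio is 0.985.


Result: 0.4962

Derivation:
Using the relation n = e / (1 + e)
n = 0.985 / (1 + 0.985)
n = 0.985 / 1.985
n = 0.4962


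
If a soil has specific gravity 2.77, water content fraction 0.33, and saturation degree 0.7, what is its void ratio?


Result: 1.3059

Derivation:
Using the relation e = Gs * w / S
e = 2.77 * 0.33 / 0.7
e = 1.3059


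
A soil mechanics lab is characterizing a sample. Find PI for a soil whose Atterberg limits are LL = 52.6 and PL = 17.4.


Result: 35.2

Derivation:
Using PI = LL - PL
PI = 52.6 - 17.4
PI = 35.2


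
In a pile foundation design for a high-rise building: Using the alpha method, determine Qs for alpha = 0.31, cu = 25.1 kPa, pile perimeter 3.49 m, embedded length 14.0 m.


Using Qs = alpha * cu * perimeter * L
Qs = 0.31 * 25.1 * 3.49 * 14.0
Qs = 380.18 kN


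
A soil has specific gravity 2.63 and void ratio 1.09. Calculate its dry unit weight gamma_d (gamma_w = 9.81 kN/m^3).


Using gamma_d = Gs * gamma_w / (1 + e)
gamma_d = 2.63 * 9.81 / (1 + 1.09)
gamma_d = 2.63 * 9.81 / 2.09
gamma_d = 12.345 kN/m^3


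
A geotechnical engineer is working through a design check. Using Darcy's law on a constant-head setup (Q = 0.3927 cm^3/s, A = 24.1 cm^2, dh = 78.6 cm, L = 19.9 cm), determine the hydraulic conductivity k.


Compute hydraulic gradient:
i = dh / L = 78.6 / 19.9 = 3.94975
Then apply Darcy's law:
k = Q / (A * i)
k = 0.3927 / (24.1 * 3.94975)
k = 0.3927 / 95.1889
k = 0.004125 cm/s


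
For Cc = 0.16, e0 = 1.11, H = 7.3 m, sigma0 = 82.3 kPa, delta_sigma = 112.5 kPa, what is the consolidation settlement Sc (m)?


Result: 0.2071 m

Derivation:
Using Sc = Cc * H / (1 + e0) * log10((sigma0 + delta_sigma) / sigma0)
Stress ratio = (82.3 + 112.5) / 82.3 = 2.36695
log10(2.36695) = 0.374189
Cc * H / (1 + e0) = 0.16 * 7.3 / (1 + 1.11) = 0.553555
Sc = 0.553555 * 0.374189
Sc = 0.2071 m


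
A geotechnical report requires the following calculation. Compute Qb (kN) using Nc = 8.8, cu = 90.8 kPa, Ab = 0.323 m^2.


Using Qb = Nc * cu * Ab
Qb = 8.8 * 90.8 * 0.323
Qb = 258.09 kN


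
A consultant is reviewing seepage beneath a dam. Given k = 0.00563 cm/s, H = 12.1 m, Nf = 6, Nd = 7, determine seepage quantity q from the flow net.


Result: 0.0005839 m^3/s per m

Derivation:
Convert k to m/s for unit consistency with H:
k = 0.00563 cm/s = 0.00563 / 100 m/s = 5.63e-05 m/s
Using q = k * H * Nf / Nd
Nf / Nd = 6 / 7 = 0.8571
q = 5.63e-05 * 12.1 * 0.8571
q = 0.0005839 m^3/s per m


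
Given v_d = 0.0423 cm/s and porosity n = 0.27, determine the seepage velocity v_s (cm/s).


Using v_s = v_d / n
v_s = 0.0423 / 0.27
v_s = 0.15667 cm/s


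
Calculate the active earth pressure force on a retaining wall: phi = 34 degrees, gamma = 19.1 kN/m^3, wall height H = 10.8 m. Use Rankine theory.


Compute active earth pressure coefficient:
Ka = tan^2(45 - phi/2) = tan^2(28.0) = 0.282715
Compute active force:
Pa = 0.5 * Ka * gamma * H^2
Pa = 0.5 * 0.282715 * 19.1 * 10.8^2
Pa = 314.92 kN/m


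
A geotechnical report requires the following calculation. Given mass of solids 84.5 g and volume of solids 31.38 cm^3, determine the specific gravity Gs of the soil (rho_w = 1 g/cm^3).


Using Gs = m_s / (V_s * rho_w)
Since rho_w = 1 g/cm^3:
Gs = 84.5 / 31.38
Gs = 2.693


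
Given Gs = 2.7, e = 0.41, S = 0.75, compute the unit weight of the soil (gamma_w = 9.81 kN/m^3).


Result: 20.925 kN/m^3

Derivation:
Using gamma = gamma_w * (Gs + S*e) / (1 + e)
Numerator: Gs + S*e = 2.7 + 0.75*0.41 = 3.0075
Denominator: 1 + e = 1 + 0.41 = 1.41
gamma = 9.81 * 3.0075 / 1.41
gamma = 20.925 kN/m^3


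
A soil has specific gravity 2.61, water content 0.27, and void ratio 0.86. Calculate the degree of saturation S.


Using S = Gs * w / e
S = 2.61 * 0.27 / 0.86
S = 0.8194


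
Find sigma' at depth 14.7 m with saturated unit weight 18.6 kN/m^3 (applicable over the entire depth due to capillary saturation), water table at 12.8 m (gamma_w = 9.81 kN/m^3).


Total stress = gamma_sat * depth
sigma = 18.6 * 14.7 = 273.42 kPa
Pore water pressure u = gamma_w * (depth - d_wt)
u = 9.81 * (14.7 - 12.8) = 18.639 kPa
Effective stress = sigma - u
sigma' = 273.42 - 18.639 = 254.78 kPa


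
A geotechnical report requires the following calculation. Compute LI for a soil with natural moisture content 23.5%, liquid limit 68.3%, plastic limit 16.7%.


First compute the plasticity index:
PI = LL - PL = 68.3 - 16.7 = 51.6
Then compute the liquidity index:
LI = (w - PL) / PI
LI = (23.5 - 16.7) / 51.6
LI = 0.132


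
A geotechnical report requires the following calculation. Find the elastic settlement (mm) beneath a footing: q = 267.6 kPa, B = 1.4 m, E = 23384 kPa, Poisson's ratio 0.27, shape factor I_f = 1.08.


Result: 16.042 mm

Derivation:
Using Se = q * B * (1 - nu^2) * I_f / E
1 - nu^2 = 1 - 0.27^2 = 0.9271
Se = 267.6 * 1.4 * 0.9271 * 1.08 / 23384
Se = 0.016042 m
Convert to mm: Se = 0.016042 * 1000 = 16.042 mm


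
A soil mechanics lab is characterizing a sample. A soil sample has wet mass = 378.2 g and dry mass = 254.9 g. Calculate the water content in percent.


Using w = (m_wet - m_dry) / m_dry * 100
m_wet - m_dry = 378.2 - 254.9 = 123.3 g
w = 123.3 / 254.9 * 100
w = 48.37 %


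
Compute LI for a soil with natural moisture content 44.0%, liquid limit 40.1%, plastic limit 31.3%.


Result: 1.443

Derivation:
First compute the plasticity index:
PI = LL - PL = 40.1 - 31.3 = 8.8
Then compute the liquidity index:
LI = (w - PL) / PI
LI = (44.0 - 31.3) / 8.8
LI = 1.443


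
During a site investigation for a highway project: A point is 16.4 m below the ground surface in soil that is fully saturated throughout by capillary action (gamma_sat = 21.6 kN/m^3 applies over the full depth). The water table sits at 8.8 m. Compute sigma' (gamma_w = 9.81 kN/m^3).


Total stress = gamma_sat * depth
sigma = 21.6 * 16.4 = 354.24 kPa
Pore water pressure u = gamma_w * (depth - d_wt)
u = 9.81 * (16.4 - 8.8) = 74.556 kPa
Effective stress = sigma - u
sigma' = 354.24 - 74.556 = 279.68 kPa


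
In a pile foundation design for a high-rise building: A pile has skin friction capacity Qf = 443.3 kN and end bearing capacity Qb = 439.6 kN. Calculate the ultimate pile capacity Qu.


Result: 882.9 kN

Derivation:
Using Qu = Qf + Qb
Qu = 443.3 + 439.6
Qu = 882.9 kN


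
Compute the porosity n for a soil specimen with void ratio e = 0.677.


Using the relation n = e / (1 + e)
n = 0.677 / (1 + 0.677)
n = 0.677 / 1.677
n = 0.4037


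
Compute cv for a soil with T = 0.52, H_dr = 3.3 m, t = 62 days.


Using cv = T * H_dr^2 / t
H_dr^2 = 3.3^2 = 10.89
cv = 0.52 * 10.89 / 62
cv = 0.09134 m^2/day


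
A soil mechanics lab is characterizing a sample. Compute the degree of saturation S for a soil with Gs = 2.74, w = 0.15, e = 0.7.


Using S = Gs * w / e
S = 2.74 * 0.15 / 0.7
S = 0.5871
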